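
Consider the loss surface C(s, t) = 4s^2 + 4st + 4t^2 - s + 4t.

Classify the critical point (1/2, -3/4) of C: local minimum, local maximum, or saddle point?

local minimum

The Hessian of C is constant: H = [[8, 4], [4, 8]].
det(H) = 8·8 − 4² = 48.
det(H) > 0 and tr(H) = 16 > 0, so H is positive definite and the point is a local minimum.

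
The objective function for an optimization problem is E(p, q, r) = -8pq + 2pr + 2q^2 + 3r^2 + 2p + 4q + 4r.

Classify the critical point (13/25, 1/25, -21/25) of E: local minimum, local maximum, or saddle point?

The Hessian is constant: H = [[0, -8, 2], [-8, 4, 0], [2, 0, 6]].
Leading principal minors: Δ₁ = 0, Δ₂ = -64, Δ₃ = -400.
The minors fit neither the all-positive nor the alternating-sign pattern, so H is indefinite: a saddle point.

saddle point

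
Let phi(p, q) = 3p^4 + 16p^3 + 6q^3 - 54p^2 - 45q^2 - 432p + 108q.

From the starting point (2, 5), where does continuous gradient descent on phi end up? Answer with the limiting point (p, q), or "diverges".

(3, 3)

phi is separable, so gradient descent decouples: p follows -∂phi/∂p, q follows -∂phi/∂q.
∂phi/∂p = 12(p - 3)(p + 3)(p + 4); at p=2 this is -360, so p increases.
∂phi/∂q = 18(q - 3)(q - 2); at q=5 this is 108, so q decreases.
p converges to its nearest critical value 3 (a local min of the p-part); q converges to 3. The iterate converges to (3, 3).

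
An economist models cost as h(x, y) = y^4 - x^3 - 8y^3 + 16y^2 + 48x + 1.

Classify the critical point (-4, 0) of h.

The mixed partial ∂²h/∂x∂y is 0, so the Hessian at any point is diag(h_xx, h_yy) = diag(-6x, 4(3y^2 - 12y + 8)).
At (-4, 0): H = diag(24, 32).
Both eigenvalues are positive, so H is positive definite: a local minimum.

local minimum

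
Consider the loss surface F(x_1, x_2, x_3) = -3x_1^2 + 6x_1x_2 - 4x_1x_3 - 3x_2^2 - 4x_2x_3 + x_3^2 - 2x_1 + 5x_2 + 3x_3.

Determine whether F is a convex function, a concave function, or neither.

F is quadratic, so its Hessian is the constant matrix H = [[-6, 6, -4], [6, -6, -4], [-4, -4, 2]].
Leading principal minors: -6, 0, 384.
Neither pattern holds ⇒ H is indefinite ⇒ neither convex nor concave.

neither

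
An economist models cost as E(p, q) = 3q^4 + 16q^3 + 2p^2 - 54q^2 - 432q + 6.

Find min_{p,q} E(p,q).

E(p,q) separates as A(p) + B(q) + 6, so its minimum is min A + min B + 6.
A'(p) = 4p vanishes at p ∈ {0}; B'(q) = 12(q - 3)(q + 3)(q + 4) vanishes at q ∈ {-4, -3, 3}.
Local minima of A (where A''>0): A(0)=0. Local minima of B: B(-4)=608, B(3)=-1107.
So the global minimum of E is A(0) + B(3) + 6 = 0 − 1107 + 6 = -1101, attained at (0, 3).

-1101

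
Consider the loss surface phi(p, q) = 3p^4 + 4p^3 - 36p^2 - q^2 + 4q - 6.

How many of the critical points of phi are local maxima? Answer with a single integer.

phi separates as a function of p plus a function of q, so ∇phi=0 decouples.
∂phi/∂p = 12p(p - 2)(p + 3) = 0 at p ∈ {-3, 0, 2}; ∂phi/∂q = -2(q - 2) = 0 at q ∈ {2}.
The Hessian is diagonal: diag(phi_pp, phi_qq). Second derivatives: phi_pp(-3)=180, phi_pp(0)=-72, phi_pp(2)=120; phi_qq(2)=-2.
Local maxima occur where both diagonal entries negative: (0, 2). Count: 1.

1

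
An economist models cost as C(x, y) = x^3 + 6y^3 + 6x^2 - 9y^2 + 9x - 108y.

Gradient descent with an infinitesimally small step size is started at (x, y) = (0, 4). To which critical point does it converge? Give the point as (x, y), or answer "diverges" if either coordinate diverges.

C is separable, so gradient descent decouples: x follows -∂C/∂x, y follows -∂C/∂y.
∂C/∂x = 3(x + 1)(x + 3); at x=0 this is 9, so x decreases.
∂C/∂y = 18(y - 3)(y + 2); at y=4 this is 108, so y decreases.
x converges to its nearest critical value -1 (a local min of the x-part); y converges to 3. The iterate converges to (-1, 3).

(-1, 3)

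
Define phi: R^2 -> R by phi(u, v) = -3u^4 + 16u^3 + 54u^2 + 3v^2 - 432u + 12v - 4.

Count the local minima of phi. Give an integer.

1

phi separates as a function of u plus a function of v, so ∇phi=0 decouples.
∂phi/∂u = -12(u - 4)(u - 3)(u + 3) = 0 at u ∈ {-3, 3, 4}; ∂phi/∂v = 6(v + 2) = 0 at v ∈ {-2}.
The Hessian is diagonal: diag(phi_uu, phi_vv). Second derivatives: phi_uu(-3)=-504, phi_uu(3)=72, phi_uu(4)=-84; phi_vv(-2)=6.
Local minima occur where both diagonal entries positive: (3, -2). Count: 1.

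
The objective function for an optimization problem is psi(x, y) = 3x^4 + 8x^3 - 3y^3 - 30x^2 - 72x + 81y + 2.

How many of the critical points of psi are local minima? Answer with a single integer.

2

psi separates as a function of x plus a function of y, so ∇psi=0 decouples.
∂psi/∂x = 12(x - 2)(x + 1)(x + 3) = 0 at x ∈ {-3, -1, 2}; ∂psi/∂y = -9(y - 3)(y + 3) = 0 at y ∈ {-3, 3}.
The Hessian is diagonal: diag(psi_xx, psi_yy). Second derivatives: psi_xx(-3)=120, psi_xx(-1)=-72, psi_xx(2)=180; psi_yy(-3)=54, psi_yy(3)=-54.
Local minima occur where both diagonal entries positive: (-3, -3), (2, -3). Count: 2.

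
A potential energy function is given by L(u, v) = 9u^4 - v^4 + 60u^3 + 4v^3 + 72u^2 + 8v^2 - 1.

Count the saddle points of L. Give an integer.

L separates as a function of u plus a function of v, so ∇L=0 decouples.
∂L/∂u = 36u(u + 1)(u + 4) = 0 at u ∈ {-4, -1, 0}; ∂L/∂v = -4v(v - 4)(v + 1) = 0 at v ∈ {-1, 0, 4}.
The Hessian is diagonal: diag(L_uu, L_vv). Second derivatives: L_uu(-4)=432, L_uu(-1)=-108, L_uu(0)=144; L_vv(-1)=-20, L_vv(0)=16, L_vv(4)=-80.
Saddle points occur where the two diagonal entries have opposite signs: (-4, -1), (-4, 4), (-1, 0), (0, -1), (0, 4). Count: 5.

5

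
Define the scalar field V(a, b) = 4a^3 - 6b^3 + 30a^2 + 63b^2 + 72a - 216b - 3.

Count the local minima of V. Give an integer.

V separates as a function of a plus a function of b, so ∇V=0 decouples.
∂V/∂a = 12(a + 2)(a + 3) = 0 at a ∈ {-3, -2}; ∂V/∂b = -18(b - 4)(b - 3) = 0 at b ∈ {3, 4}.
The Hessian is diagonal: diag(V_aa, V_bb). Second derivatives: V_aa(-3)=-12, V_aa(-2)=12; V_bb(3)=18, V_bb(4)=-18.
Local minima occur where both diagonal entries positive: (-2, 3). Count: 1.

1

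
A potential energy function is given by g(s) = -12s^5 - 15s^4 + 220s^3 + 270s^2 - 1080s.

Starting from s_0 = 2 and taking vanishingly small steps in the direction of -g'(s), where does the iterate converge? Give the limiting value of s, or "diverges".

g'(s) = -60(s - 3)(s - 1)(s + 2)(s + 3), so g'(2) = 1200.
Gradient descent moves in the -g' direction, i.e. s is decreasing.
The nearest critical point in that direction is s = 1, where g'' = 1440 > 0 (a local minimum). The iterate converges there.

1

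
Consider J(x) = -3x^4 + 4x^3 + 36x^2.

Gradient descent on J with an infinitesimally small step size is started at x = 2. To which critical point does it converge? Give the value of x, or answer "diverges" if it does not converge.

0

J'(x) = -12x(x - 3)(x + 2), so J'(2) = 96.
Gradient descent moves in the -J' direction, i.e. x is decreasing.
The nearest critical point in that direction is x = 0, where J'' = 72 > 0 (a local minimum). The iterate converges there.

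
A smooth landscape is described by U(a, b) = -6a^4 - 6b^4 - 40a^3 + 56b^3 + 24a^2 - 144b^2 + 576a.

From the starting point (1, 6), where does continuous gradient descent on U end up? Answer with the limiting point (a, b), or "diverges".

U is separable, so gradient descent decouples: a follows -∂U/∂a, b follows -∂U/∂b.
∂U/∂a = -24(a - 2)(a + 3)(a + 4); at a=1 this is 480, so a decreases.
∂U/∂b = -24b(b - 4)(b - 3); at b=6 this is -864, so b increases.
The b-coordinate has no critical point in that direction and runs off to infinity.

diverges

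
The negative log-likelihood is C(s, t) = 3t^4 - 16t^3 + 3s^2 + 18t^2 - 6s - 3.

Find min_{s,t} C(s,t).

-33

C(s,t) separates as P(s) + Q(t) − 3, so its minimum is min P + min Q − 3.
P'(s) = 6s - 6 vanishes at s ∈ {1}; Q'(t) = 12t(t - 3)(t - 1) vanishes at t ∈ {0, 1, 3}.
Local minima of P (where P''>0): P(1)=-3. Local minima of Q: Q(0)=0, Q(3)=-27.
So the global minimum of C is P(1) + Q(3) − 3 = -3 − 27 − 3 = -33, attained at (1, 3).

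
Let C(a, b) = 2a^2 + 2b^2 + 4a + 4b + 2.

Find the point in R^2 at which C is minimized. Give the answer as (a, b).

(-1, -1)

C(a,b) separates as P(a) + Q(b) + 2, so its minimum is min P + min Q + 2.
P'(a) = 4a + 4 vanishes at a ∈ {-1}; Q'(b) = 4b + 4 vanishes at b ∈ {-1}.
Local minima of P (where P''>0): P(-1)=-2. Local minima of Q: Q(-1)=-2.
So the global minimum of C is P(-1) + Q(-1) + 2 = -2 − 2 + 2 = -2, attained at (-1, -1).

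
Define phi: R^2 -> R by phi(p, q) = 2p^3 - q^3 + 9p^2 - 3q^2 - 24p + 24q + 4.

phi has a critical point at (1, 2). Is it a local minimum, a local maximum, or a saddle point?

saddle point

The mixed partial ∂²phi/∂p∂q is 0, so the Hessian at any point is diag(phi_pp, phi_qq) = diag(6(2p + 3), -6(q + 1)).
At (1, 2): H = diag(30, -18).
The eigenvalues have opposite signs, so H is indefinite: a saddle point.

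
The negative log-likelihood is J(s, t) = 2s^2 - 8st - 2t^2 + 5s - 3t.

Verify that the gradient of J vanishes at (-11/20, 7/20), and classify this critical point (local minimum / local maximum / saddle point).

saddle point

∇J = (4s - 8t + 5, -8s - 4t - 3); substituting (-11/20, 7/20) gives ∇J = (0, 0), so (-11/20, 7/20) is indeed a critical point.
The Hessian of J is constant: H = [[4, -8], [-8, -4]].
det(H) = 4·(-4) − (-8)² = -80.
Since det(H) < 0, H is indefinite and the critical point is a saddle point.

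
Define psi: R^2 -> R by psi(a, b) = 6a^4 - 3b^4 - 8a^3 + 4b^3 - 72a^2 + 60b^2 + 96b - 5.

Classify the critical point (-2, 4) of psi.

The mixed partial ∂²psi/∂a∂b is 0, so the Hessian at any point is diag(psi_aa, psi_bb) = diag(24(3a^2 - 2a - 6), 12(-3b^2 + 2b + 10)).
At (-2, 4): H = diag(240, -360).
The eigenvalues have opposite signs, so H is indefinite: a saddle point.

saddle point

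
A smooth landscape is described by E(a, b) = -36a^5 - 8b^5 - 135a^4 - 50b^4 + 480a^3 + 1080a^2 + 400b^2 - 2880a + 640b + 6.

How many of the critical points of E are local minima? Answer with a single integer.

4

E separates as a function of a plus a function of b, so ∇E=0 decouples.
∂E/∂a = -180(a - 2)(a - 1)(a + 2)(a + 4) = 0 at a ∈ {-4, -2, 1, 2}; ∂E/∂b = -40(b - 2)(b + 1)(b + 2)(b + 4) = 0 at b ∈ {-4, -2, -1, 2}.
The Hessian is diagonal: diag(E_aa, E_bb). Second derivatives: E_aa(-4)=10800, E_aa(-2)=-4320, E_aa(1)=2700, E_aa(2)=-4320; E_bb(-4)=1440, E_bb(-2)=-320, E_bb(-1)=360, E_bb(2)=-2880.
Local minima occur where both diagonal entries positive: (-4, -4), (-4, -1), (1, -4), (1, -1). Count: 4.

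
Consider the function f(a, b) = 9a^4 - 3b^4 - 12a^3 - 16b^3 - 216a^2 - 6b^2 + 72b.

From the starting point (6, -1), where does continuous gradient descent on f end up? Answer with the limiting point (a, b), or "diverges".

(4, -2)

f is separable, so gradient descent decouples: a follows -∂f/∂a, b follows -∂f/∂b.
∂f/∂a = 36a(a - 4)(a + 3); at a=6 this is 3888, so a decreases.
∂f/∂b = -12(b - 1)(b + 2)(b + 3); at b=-1 this is 48, so b decreases.
a converges to its nearest critical value 4 (a local min of the a-part); b converges to -2. The iterate converges to (4, -2).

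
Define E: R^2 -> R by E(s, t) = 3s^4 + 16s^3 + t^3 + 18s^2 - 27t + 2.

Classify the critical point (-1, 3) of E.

saddle point

The mixed partial ∂²E/∂s∂t is 0, so the Hessian at any point is diag(E_ss, E_tt) = diag(12(3s^2 + 8s + 3), 6t).
At (-1, 3): H = diag(-24, 18).
The eigenvalues have opposite signs, so H is indefinite: a saddle point.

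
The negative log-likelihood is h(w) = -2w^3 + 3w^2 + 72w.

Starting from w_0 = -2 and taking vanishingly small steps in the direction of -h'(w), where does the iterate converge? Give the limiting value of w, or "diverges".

h'(w) = -6(w - 4)(w + 3), so h'(-2) = 36.
Gradient descent moves in the -h' direction, i.e. w is decreasing.
The nearest critical point in that direction is w = -3, where h'' = 42 > 0 (a local minimum). The iterate converges there.

-3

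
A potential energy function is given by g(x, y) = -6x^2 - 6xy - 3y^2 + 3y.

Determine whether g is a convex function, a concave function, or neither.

g is quadratic, so its Hessian is the constant matrix H = [[-12, -6], [-6, -6]].
det(H) = 36, tr(H) = -18.
det(H) > 0 and tr(H) < 0, so H is negative definite everywhere: concave.

concave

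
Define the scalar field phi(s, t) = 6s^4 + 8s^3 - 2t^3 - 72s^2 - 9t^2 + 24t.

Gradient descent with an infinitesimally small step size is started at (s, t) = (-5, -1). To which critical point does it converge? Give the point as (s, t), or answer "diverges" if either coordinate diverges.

(-3, -4)

phi is separable, so gradient descent decouples: s follows -∂phi/∂s, t follows -∂phi/∂t.
∂phi/∂s = 24s(s - 2)(s + 3); at s=-5 this is -1680, so s increases.
∂phi/∂t = -6(t - 1)(t + 4); at t=-1 this is 36, so t decreases.
s converges to its nearest critical value -3 (a local min of the s-part); t converges to -4. The iterate converges to (-3, -4).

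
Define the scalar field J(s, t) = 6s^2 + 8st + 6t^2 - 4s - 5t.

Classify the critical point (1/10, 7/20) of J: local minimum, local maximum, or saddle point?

The Hessian of J is constant: H = [[12, 8], [8, 12]].
det(H) = 12·12 − 8² = 80.
det(H) > 0 and tr(H) = 24 > 0, so H is positive definite and the point is a local minimum.

local minimum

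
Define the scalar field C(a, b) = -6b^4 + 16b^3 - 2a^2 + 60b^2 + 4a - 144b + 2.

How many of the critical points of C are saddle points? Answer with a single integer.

1

C separates as a function of a plus a function of b, so ∇C=0 decouples.
∂C/∂a = -4(a - 1) = 0 at a ∈ {1}; ∂C/∂b = -24(b - 3)(b - 1)(b + 2) = 0 at b ∈ {-2, 1, 3}.
The Hessian is diagonal: diag(C_aa, C_bb). Second derivatives: C_aa(1)=-4; C_bb(-2)=-360, C_bb(1)=144, C_bb(3)=-240.
Saddle points occur where the two diagonal entries have opposite signs: (1, 1). Count: 1.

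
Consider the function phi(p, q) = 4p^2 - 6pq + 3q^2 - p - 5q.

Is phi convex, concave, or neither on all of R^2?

phi is quadratic, so its Hessian is the constant matrix H = [[8, -6], [-6, 6]].
det(H) = 12, tr(H) = 14.
det(H) > 0 and tr(H) > 0, so H is positive definite everywhere: convex.

convex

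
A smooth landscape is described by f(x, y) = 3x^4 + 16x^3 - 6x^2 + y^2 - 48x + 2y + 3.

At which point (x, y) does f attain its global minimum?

(-4, -1)

f(x,y) separates as P(x) + Q(y) + 3, so its minimum is min P + min Q + 3.
P'(x) = 12(x - 1)(x + 1)(x + 4) vanishes at x ∈ {-4, -1, 1}; Q'(y) = 2y + 2 vanishes at y ∈ {-1}.
Local minima of P (where P''>0): P(-4)=-160, P(1)=-35. Local minima of Q: Q(-1)=-1.
So the global minimum of f is P(-4) + Q(-1) + 3 = -160 − 1 + 3 = -158, attained at (-4, -1).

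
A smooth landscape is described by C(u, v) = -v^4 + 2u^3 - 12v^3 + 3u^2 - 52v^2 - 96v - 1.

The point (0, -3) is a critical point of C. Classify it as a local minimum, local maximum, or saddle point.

local minimum

The mixed partial ∂²C/∂u∂v is 0, so the Hessian at any point is diag(C_uu, C_vv) = diag(6(2u + 1), -4(3v^2 + 18v + 26)).
At (0, -3): H = diag(6, 4).
Both eigenvalues are positive, so H is positive definite: a local minimum.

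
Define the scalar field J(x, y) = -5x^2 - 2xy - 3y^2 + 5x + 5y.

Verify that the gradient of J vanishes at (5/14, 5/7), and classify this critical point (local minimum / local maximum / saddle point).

local maximum

∇J = (-10x - 2y + 5, -2x - 6y + 5); substituting (5/14, 5/7) gives ∇J = (0, 0), so (5/14, 5/7) is indeed a critical point.
The Hessian of J is constant: H = [[-10, -2], [-2, -6]].
det(H) = (-10)·(-6) − (-2)² = 56.
det(H) > 0 and tr(H) = -16 < 0, so H is negative definite and the point is a local maximum.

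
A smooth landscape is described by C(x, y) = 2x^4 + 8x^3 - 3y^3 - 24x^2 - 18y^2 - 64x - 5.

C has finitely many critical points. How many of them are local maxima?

1

C separates as a function of x plus a function of y, so ∇C=0 decouples.
∂C/∂x = 8(x - 2)(x + 1)(x + 4) = 0 at x ∈ {-4, -1, 2}; ∂C/∂y = -9y(y + 4) = 0 at y ∈ {-4, 0}.
The Hessian is diagonal: diag(C_xx, C_yy). Second derivatives: C_xx(-4)=144, C_xx(-1)=-72, C_xx(2)=144; C_yy(-4)=36, C_yy(0)=-36.
Local maxima occur where both diagonal entries negative: (-1, 0). Count: 1.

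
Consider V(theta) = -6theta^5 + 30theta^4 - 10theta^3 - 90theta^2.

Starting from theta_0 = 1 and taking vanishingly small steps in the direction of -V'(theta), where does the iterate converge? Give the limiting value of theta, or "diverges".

V'(theta) = -30theta(theta - 3)(theta - 2)(theta + 1), so V'(1) = -120.
Gradient descent moves in the -V' direction, i.e. theta is increasing.
The nearest critical point in that direction is theta = 2, where V'' = 180 > 0 (a local minimum). The iterate converges there.

2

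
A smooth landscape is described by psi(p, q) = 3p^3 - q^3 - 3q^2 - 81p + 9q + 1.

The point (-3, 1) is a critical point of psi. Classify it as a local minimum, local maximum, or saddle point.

The mixed partial ∂²psi/∂p∂q is 0, so the Hessian at any point is diag(psi_pp, psi_qq) = diag(18p, -6(q + 1)).
At (-3, 1): H = diag(-54, -12).
Both eigenvalues are negative, so H is negative definite: a local maximum.

local maximum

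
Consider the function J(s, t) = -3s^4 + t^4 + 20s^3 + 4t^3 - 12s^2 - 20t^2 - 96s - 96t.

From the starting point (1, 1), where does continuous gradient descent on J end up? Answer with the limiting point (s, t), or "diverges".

J is separable, so gradient descent decouples: s follows -∂J/∂s, t follows -∂J/∂t.
∂J/∂s = -12(s - 4)(s - 2)(s + 1); at s=1 this is -72, so s increases.
∂J/∂t = 4(t - 3)(t + 2)(t + 4); at t=1 this is -120, so t increases.
s converges to its nearest critical value 2 (a local min of the s-part); t converges to 3. The iterate converges to (2, 3).

(2, 3)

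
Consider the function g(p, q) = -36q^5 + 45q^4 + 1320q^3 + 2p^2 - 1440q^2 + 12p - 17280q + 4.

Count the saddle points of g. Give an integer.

2

g separates as a function of p plus a function of q, so ∇g=0 decouples.
∂g/∂p = 4(p + 3) = 0 at p ∈ {-3}; ∂g/∂q = -180(q - 4)(q - 3)(q + 2)(q + 4) = 0 at q ∈ {-4, -2, 3, 4}.
The Hessian is diagonal: diag(g_pp, g_qq). Second derivatives: g_pp(-3)=4; g_qq(-4)=20160, g_qq(-2)=-10800, g_qq(3)=6300, g_qq(4)=-8640.
Saddle points occur where the two diagonal entries have opposite signs: (-3, -2), (-3, 4). Count: 2.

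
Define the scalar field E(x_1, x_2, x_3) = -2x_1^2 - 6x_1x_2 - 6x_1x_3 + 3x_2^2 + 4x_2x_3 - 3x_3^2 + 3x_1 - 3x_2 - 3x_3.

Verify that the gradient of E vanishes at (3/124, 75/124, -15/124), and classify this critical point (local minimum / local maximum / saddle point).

saddle point

∇E = (-4x_1 - 6x_2 - 6x_3 + 3, -6x_1 + 6x_2 + 4x_3 - 3, -6x_1 + 4x_2 - 6x_3 - 3); substituting (3/124, 75/124, -15/124) gives ∇E = (0, 0, 0), so (3/124, 75/124, -15/124) is indeed a critical point.
The Hessian is constant: H = [[-4, -6, -6], [-6, 6, 4], [-6, 4, -6]].
Leading principal minors: Δ₁ = -4, Δ₂ = -60, Δ₃ = 496.
The minors fit neither the all-positive nor the alternating-sign pattern, so H is indefinite: a saddle point.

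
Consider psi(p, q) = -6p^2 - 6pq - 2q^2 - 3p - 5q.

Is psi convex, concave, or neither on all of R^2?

psi is quadratic, so its Hessian is the constant matrix H = [[-12, -6], [-6, -4]].
det(H) = 12, tr(H) = -16.
det(H) > 0 and tr(H) < 0, so H is negative definite everywhere: concave.

concave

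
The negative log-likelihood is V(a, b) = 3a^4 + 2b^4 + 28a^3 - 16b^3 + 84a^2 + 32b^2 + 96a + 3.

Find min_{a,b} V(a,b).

V(a,b) separates as P(a) + Q(b) + 3, so its minimum is min P + min Q + 3.
P'(a) = 12(a + 1)(a + 2)(a + 4) vanishes at a ∈ {-4, -2, -1}; Q'(b) = 8b(b - 4)(b - 2) vanishes at b ∈ {0, 2, 4}.
Local minima of P (where P''>0): P(-4)=-64, P(-1)=-37. Local minima of Q: Q(0)=0, Q(4)=0.
So the global minimum of V is P(-4) + Q(0) + 3 = -64 + 0 + 3 = -61, attained at (-4, 0).

-61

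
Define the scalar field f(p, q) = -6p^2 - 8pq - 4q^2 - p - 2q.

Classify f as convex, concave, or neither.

concave

f is quadratic, so its Hessian is the constant matrix H = [[-12, -8], [-8, -8]].
det(H) = 32, tr(H) = -20.
det(H) > 0 and tr(H) < 0, so H is negative definite everywhere: concave.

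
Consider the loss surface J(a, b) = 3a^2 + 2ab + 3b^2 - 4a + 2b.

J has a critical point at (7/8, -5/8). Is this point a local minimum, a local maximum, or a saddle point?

The Hessian of J is constant: H = [[6, 2], [2, 6]].
det(H) = 6·6 − 2² = 32.
det(H) > 0 and tr(H) = 12 > 0, so H is positive definite and the point is a local minimum.

local minimum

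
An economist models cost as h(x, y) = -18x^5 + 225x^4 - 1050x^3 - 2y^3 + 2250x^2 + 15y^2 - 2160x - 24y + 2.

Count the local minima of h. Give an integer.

h separates as a function of x plus a function of y, so ∇h=0 decouples.
∂h/∂x = -90(x - 4)(x - 3)(x - 2)(x - 1) = 0 at x ∈ {1, 2, 3, 4}; ∂h/∂y = -6(y - 4)(y - 1) = 0 at y ∈ {1, 4}.
The Hessian is diagonal: diag(h_xx, h_yy). Second derivatives: h_xx(1)=540, h_xx(2)=-180, h_xx(3)=180, h_xx(4)=-540; h_yy(1)=18, h_yy(4)=-18.
Local minima occur where both diagonal entries positive: (1, 1), (3, 1). Count: 2.

2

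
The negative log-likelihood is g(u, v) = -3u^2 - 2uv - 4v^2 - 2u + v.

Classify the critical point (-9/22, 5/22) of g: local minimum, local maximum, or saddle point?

The Hessian of g is constant: H = [[-6, -2], [-2, -8]].
det(H) = (-6)·(-8) − (-2)² = 44.
det(H) > 0 and tr(H) = -14 < 0, so H is negative definite and the point is a local maximum.

local maximum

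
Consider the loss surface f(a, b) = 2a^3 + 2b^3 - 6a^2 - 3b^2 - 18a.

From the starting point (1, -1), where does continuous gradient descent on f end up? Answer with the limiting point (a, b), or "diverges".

diverges

f is separable, so gradient descent decouples: a follows -∂f/∂a, b follows -∂f/∂b.
∂f/∂a = 6(a - 3)(a + 1); at a=1 this is -24, so a increases.
∂f/∂b = 6b(b - 1); at b=-1 this is 12, so b decreases.
The b-coordinate has no critical point in that direction and runs off to infinity.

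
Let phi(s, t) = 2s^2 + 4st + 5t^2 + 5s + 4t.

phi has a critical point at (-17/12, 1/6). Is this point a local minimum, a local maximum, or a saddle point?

local minimum

The Hessian of phi is constant: H = [[4, 4], [4, 10]].
det(H) = 4·10 − 4² = 24.
det(H) > 0 and tr(H) = 14 > 0, so H is positive definite and the point is a local minimum.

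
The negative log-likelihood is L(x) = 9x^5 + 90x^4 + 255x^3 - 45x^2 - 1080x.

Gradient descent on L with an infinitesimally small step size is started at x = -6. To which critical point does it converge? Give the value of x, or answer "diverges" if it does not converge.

diverges

L'(x) = 45(x - 1)(x + 2)(x + 3)(x + 4), so L'(-6) = 7560.
Gradient descent moves in the -L' direction, i.e. x is decreasing.
There is no critical point below x=-6, and L' keeps the same sign, so the iterate runs off to −∞.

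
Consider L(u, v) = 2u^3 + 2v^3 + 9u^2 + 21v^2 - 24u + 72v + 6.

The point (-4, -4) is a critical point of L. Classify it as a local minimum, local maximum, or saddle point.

local maximum

The mixed partial ∂²L/∂u∂v is 0, so the Hessian at any point is diag(L_uu, L_vv) = diag(6(2u + 3), 6(2v + 7)).
At (-4, -4): H = diag(-30, -6).
Both eigenvalues are negative, so H is negative definite: a local maximum.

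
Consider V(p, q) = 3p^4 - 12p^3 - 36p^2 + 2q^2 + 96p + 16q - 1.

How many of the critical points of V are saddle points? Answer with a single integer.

1

V separates as a function of p plus a function of q, so ∇V=0 decouples.
∂V/∂p = 12(p - 4)(p - 1)(p + 2) = 0 at p ∈ {-2, 1, 4}; ∂V/∂q = 4(q + 4) = 0 at q ∈ {-4}.
The Hessian is diagonal: diag(V_pp, V_qq). Second derivatives: V_pp(-2)=216, V_pp(1)=-108, V_pp(4)=216; V_qq(-4)=4.
Saddle points occur where the two diagonal entries have opposite signs: (1, -4). Count: 1.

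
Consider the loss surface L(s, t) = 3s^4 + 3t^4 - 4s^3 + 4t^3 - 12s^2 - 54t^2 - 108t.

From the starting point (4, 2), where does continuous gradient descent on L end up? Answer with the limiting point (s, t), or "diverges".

(2, 3)

L is separable, so gradient descent decouples: s follows -∂L/∂s, t follows -∂L/∂t.
∂L/∂s = 12s(s - 2)(s + 1); at s=4 this is 480, so s decreases.
∂L/∂t = 12(t - 3)(t + 1)(t + 3); at t=2 this is -180, so t increases.
s converges to its nearest critical value 2 (a local min of the s-part); t converges to 3. The iterate converges to (2, 3).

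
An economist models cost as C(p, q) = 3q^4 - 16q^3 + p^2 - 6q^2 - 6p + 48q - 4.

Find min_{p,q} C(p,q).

C(p,q) separates as A(p) + B(q) − 4, so its minimum is min A + min B − 4.
A'(p) = 2p - 6 vanishes at p ∈ {3}; B'(q) = 12(q - 4)(q - 1)(q + 1) vanishes at q ∈ {-1, 1, 4}.
Local minima of A (where A''>0): A(3)=-9. Local minima of B: B(-1)=-35, B(4)=-160.
So the global minimum of C is A(3) + B(4) − 4 = -9 − 160 − 4 = -173, attained at (3, 4).

-173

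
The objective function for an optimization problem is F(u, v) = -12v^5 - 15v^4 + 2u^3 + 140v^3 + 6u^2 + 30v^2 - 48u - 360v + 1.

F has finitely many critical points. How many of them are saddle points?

F separates as a function of u plus a function of v, so ∇F=0 decouples.
∂F/∂u = 6(u - 2)(u + 4) = 0 at u ∈ {-4, 2}; ∂F/∂v = -60(v - 2)(v - 1)(v + 1)(v + 3) = 0 at v ∈ {-3, -1, 1, 2}.
The Hessian is diagonal: diag(F_uu, F_vv). Second derivatives: F_uu(-4)=-36, F_uu(2)=36; F_vv(-3)=2400, F_vv(-1)=-720, F_vv(1)=480, F_vv(2)=-900.
Saddle points occur where the two diagonal entries have opposite signs: (-4, -3), (-4, 1), (2, -1), (2, 2). Count: 4.

4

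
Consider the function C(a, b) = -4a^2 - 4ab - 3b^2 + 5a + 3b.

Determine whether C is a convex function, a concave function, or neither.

C is quadratic, so its Hessian is the constant matrix H = [[-8, -4], [-4, -6]].
det(H) = 32, tr(H) = -14.
det(H) > 0 and tr(H) < 0, so H is negative definite everywhere: concave.

concave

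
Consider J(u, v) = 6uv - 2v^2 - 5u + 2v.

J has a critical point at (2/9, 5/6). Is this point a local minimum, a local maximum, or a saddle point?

The Hessian of J is constant: H = [[0, 6], [6, -4]].
det(H) = 0·(-4) − 6² = -36.
Since det(H) < 0, H is indefinite and the critical point is a saddle point.

saddle point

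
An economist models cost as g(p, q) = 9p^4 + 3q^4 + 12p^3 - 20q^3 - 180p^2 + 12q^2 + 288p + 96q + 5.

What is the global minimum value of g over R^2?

g(p,q) separates as A(p) + B(q) + 5, so its minimum is min A + min B + 5.
A'(p) = 36(p - 2)(p - 1)(p + 4) vanishes at p ∈ {-4, 1, 2}; B'(q) = 12(q - 4)(q - 2)(q + 1) vanishes at q ∈ {-1, 2, 4}.
Local minima of A (where A''>0): A(-4)=-2496, A(2)=96. Local minima of B: B(-1)=-61, B(4)=64.
So the global minimum of g is A(-4) + B(-1) + 5 = -2496 − 61 + 5 = -2552, attained at (-4, -1).

-2552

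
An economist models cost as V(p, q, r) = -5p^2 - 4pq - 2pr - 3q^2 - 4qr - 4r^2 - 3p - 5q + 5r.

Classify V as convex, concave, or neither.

V is quadratic, so its Hessian is the constant matrix H = [[-10, -4, -2], [-4, -6, -4], [-2, -4, -8]].
Leading principal minors: -10, 44, -232.
Signs alternate −, +, − ⇒ H ≺ 0 ⇒ concave.

concave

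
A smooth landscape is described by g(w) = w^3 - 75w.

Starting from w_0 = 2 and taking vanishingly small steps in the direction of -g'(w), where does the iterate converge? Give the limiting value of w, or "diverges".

g'(w) = 3(w - 5)(w + 5), so g'(2) = -63.
Gradient descent moves in the -g' direction, i.e. w is increasing.
The nearest critical point in that direction is w = 5, where g'' = 30 > 0 (a local minimum). The iterate converges there.

5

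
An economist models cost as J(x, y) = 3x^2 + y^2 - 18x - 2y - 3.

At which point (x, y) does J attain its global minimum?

J(x,y) separates as P(x) + Q(y) − 3, so its minimum is min P + min Q − 3.
P'(x) = 6x - 18 vanishes at x ∈ {3}; Q'(y) = 2y - 2 vanishes at y ∈ {1}.
Local minima of P (where P''>0): P(3)=-27. Local minima of Q: Q(1)=-1.
So the global minimum of J is P(3) + Q(1) − 3 = -27 − 1 − 3 = -31, attained at (3, 1).

(3, 1)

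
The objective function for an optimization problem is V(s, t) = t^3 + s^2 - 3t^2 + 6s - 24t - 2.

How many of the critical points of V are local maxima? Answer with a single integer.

V separates as a function of s plus a function of t, so ∇V=0 decouples.
∂V/∂s = 2(s + 3) = 0 at s ∈ {-3}; ∂V/∂t = 3(t - 4)(t + 2) = 0 at t ∈ {-2, 4}.
The Hessian is diagonal: diag(V_ss, V_tt). Second derivatives: V_ss(-3)=2; V_tt(-2)=-18, V_tt(4)=18.
Local maxima occur where both diagonal entries negative: none. Count: 0.

0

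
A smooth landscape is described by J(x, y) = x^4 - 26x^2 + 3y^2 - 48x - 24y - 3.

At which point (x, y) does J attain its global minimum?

J(x,y) separates as P(x) + Q(y) − 3, so its minimum is min P + min Q − 3.
P'(x) = 4(x - 4)(x + 1)(x + 3) vanishes at x ∈ {-3, -1, 4}; Q'(y) = 6y - 24 vanishes at y ∈ {4}.
Local minima of P (where P''>0): P(-3)=-9, P(4)=-352. Local minima of Q: Q(4)=-48.
So the global minimum of J is P(4) + Q(4) − 3 = -352 − 48 − 3 = -403, attained at (4, 4).

(4, 4)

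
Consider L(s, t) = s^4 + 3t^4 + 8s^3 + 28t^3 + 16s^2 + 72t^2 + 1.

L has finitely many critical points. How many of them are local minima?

L separates as a function of s plus a function of t, so ∇L=0 decouples.
∂L/∂s = 4s(s + 2)(s + 4) = 0 at s ∈ {-4, -2, 0}; ∂L/∂t = 12t(t + 3)(t + 4) = 0 at t ∈ {-4, -3, 0}.
The Hessian is diagonal: diag(L_ss, L_tt). Second derivatives: L_ss(-4)=32, L_ss(-2)=-16, L_ss(0)=32; L_tt(-4)=48, L_tt(-3)=-36, L_tt(0)=144.
Local minima occur where both diagonal entries positive: (-4, -4), (-4, 0), (0, -4), (0, 0). Count: 4.

4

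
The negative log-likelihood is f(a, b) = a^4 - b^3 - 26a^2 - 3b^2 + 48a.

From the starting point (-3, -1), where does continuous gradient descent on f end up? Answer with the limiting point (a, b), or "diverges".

(-4, -2)

f is separable, so gradient descent decouples: a follows -∂f/∂a, b follows -∂f/∂b.
∂f/∂a = 4(a - 3)(a - 1)(a + 4); at a=-3 this is 96, so a decreases.
∂f/∂b = -3b(b + 2); at b=-1 this is 3, so b decreases.
a converges to its nearest critical value -4 (a local min of the a-part); b converges to -2. The iterate converges to (-4, -2).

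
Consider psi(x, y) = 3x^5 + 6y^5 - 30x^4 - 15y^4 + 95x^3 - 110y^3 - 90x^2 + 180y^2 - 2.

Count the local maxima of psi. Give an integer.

4

psi separates as a function of x plus a function of y, so ∇psi=0 decouples.
∂psi/∂x = 15x(x - 4)(x - 3)(x - 1) = 0 at x ∈ {0, 1, 3, 4}; ∂psi/∂y = 30y(y - 4)(y - 1)(y + 3) = 0 at y ∈ {-3, 0, 1, 4}.
The Hessian is diagonal: diag(psi_xx, psi_yy). Second derivatives: psi_xx(0)=-180, psi_xx(1)=90, psi_xx(3)=-90, psi_xx(4)=180; psi_yy(-3)=-2520, psi_yy(0)=360, psi_yy(1)=-360, psi_yy(4)=2520.
Local maxima occur where both diagonal entries negative: (0, -3), (0, 1), (3, -3), (3, 1). Count: 4.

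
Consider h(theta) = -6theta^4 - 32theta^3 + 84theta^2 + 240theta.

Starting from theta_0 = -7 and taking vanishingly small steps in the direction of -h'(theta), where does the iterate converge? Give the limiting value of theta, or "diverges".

diverges

h'(theta) = -24(theta - 2)(theta + 1)(theta + 5), so h'(-7) = 2592.
Gradient descent moves in the -h' direction, i.e. theta is decreasing.
There is no critical point below theta=-7, and h' keeps the same sign, so the iterate runs off to −∞.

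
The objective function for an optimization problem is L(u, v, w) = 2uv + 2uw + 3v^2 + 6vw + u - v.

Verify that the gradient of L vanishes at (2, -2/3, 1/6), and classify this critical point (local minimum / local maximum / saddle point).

∇L = (2v + 2w + 1, 2u + 6v + 6w - 1, 2u + 6v); substituting (2, -2/3, 1/6) gives ∇L = (0, 0, 0), so (2, -2/3, 1/6) is indeed a critical point.
The Hessian is constant: H = [[0, 2, 2], [2, 6, 6], [2, 6, 0]].
Leading principal minors: Δ₁ = 0, Δ₂ = -4, Δ₃ = 24.
The minors fit neither the all-positive nor the alternating-sign pattern, so H is indefinite: a saddle point.

saddle point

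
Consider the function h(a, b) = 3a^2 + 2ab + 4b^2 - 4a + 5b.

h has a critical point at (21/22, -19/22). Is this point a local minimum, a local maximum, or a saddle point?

The Hessian of h is constant: H = [[6, 2], [2, 8]].
det(H) = 6·8 − 2² = 44.
det(H) > 0 and tr(H) = 14 > 0, so H is positive definite and the point is a local minimum.

local minimum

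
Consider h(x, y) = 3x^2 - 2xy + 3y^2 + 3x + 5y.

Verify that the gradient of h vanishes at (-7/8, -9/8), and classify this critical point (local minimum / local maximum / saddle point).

∇h = (6x - 2y + 3, -2x + 6y + 5); substituting (-7/8, -9/8) gives ∇h = (0, 0), so (-7/8, -9/8) is indeed a critical point.
The Hessian of h is constant: H = [[6, -2], [-2, 6]].
det(H) = 6·6 − (-2)² = 32.
det(H) > 0 and tr(H) = 12 > 0, so H is positive definite and the point is a local minimum.

local minimum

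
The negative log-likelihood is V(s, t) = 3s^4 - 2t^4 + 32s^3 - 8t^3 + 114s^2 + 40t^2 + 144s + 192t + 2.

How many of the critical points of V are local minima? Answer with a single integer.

2

V separates as a function of s plus a function of t, so ∇V=0 decouples.
∂V/∂s = 12(s + 1)(s + 3)(s + 4) = 0 at s ∈ {-4, -3, -1}; ∂V/∂t = -8(t - 3)(t + 2)(t + 4) = 0 at t ∈ {-4, -2, 3}.
The Hessian is diagonal: diag(V_ss, V_tt). Second derivatives: V_ss(-4)=36, V_ss(-3)=-24, V_ss(-1)=72; V_tt(-4)=-112, V_tt(-2)=80, V_tt(3)=-280.
Local minima occur where both diagonal entries positive: (-4, -2), (-1, -2). Count: 2.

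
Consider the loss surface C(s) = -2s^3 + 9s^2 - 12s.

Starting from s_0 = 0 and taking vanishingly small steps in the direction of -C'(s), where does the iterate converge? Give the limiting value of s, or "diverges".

1

C'(s) = -6(s - 2)(s - 1), so C'(0) = -12.
Gradient descent moves in the -C' direction, i.e. s is increasing.
The nearest critical point in that direction is s = 1, where C'' = 6 > 0 (a local minimum). The iterate converges there.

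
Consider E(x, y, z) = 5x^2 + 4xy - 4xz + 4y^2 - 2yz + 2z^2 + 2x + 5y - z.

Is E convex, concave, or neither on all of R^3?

convex

E is quadratic, so its Hessian is the constant matrix H = [[10, 4, -4], [4, 8, -2], [-4, -2, 4]].
Leading principal minors: 10, 64, 152.
All positive ⇒ H ≻ 0 ⇒ convex.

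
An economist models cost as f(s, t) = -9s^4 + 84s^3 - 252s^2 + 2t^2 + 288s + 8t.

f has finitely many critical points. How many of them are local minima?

1

f separates as a function of s plus a function of t, so ∇f=0 decouples.
∂f/∂s = -36(s - 4)(s - 2)(s - 1) = 0 at s ∈ {1, 2, 4}; ∂f/∂t = 4(t + 2) = 0 at t ∈ {-2}.
The Hessian is diagonal: diag(f_ss, f_tt). Second derivatives: f_ss(1)=-108, f_ss(2)=72, f_ss(4)=-216; f_tt(-2)=4.
Local minima occur where both diagonal entries positive: (2, -2). Count: 1.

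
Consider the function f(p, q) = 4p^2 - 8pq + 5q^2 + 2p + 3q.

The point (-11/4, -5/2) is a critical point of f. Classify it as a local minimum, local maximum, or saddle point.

The Hessian of f is constant: H = [[8, -8], [-8, 10]].
det(H) = 8·10 − (-8)² = 16.
det(H) > 0 and tr(H) = 18 > 0, so H is positive definite and the point is a local minimum.

local minimum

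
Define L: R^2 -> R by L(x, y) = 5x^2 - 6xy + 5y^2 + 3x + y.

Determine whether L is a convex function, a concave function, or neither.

L is quadratic, so its Hessian is the constant matrix H = [[10, -6], [-6, 10]].
det(H) = 64, tr(H) = 20.
det(H) > 0 and tr(H) > 0, so H is positive definite everywhere: convex.

convex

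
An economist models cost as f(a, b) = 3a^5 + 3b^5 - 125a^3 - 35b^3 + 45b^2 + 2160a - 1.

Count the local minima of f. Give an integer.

f separates as a function of a plus a function of b, so ∇f=0 decouples.
∂f/∂a = 15(a - 4)(a - 3)(a + 3)(a + 4) = 0 at a ∈ {-4, -3, 3, 4}; ∂f/∂b = 15b(b - 2)(b - 1)(b + 3) = 0 at b ∈ {-3, 0, 1, 2}.
The Hessian is diagonal: diag(f_aa, f_bb). Second derivatives: f_aa(-4)=-840, f_aa(-3)=630, f_aa(3)=-630, f_aa(4)=840; f_bb(-3)=-900, f_bb(0)=90, f_bb(1)=-60, f_bb(2)=150.
Local minima occur where both diagonal entries positive: (-3, 0), (-3, 2), (4, 0), (4, 2). Count: 4.

4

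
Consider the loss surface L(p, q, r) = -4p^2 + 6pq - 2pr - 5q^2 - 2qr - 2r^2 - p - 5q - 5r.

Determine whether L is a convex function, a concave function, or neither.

concave

L is quadratic, so its Hessian is the constant matrix H = [[-8, 6, -2], [6, -10, -2], [-2, -2, -4]].
Leading principal minors: -8, 44, -56.
Signs alternate −, +, − ⇒ H ≺ 0 ⇒ concave.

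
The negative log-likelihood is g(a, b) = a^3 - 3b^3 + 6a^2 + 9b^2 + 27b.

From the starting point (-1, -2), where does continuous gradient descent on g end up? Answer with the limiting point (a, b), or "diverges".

(0, -1)

g is separable, so gradient descent decouples: a follows -∂g/∂a, b follows -∂g/∂b.
∂g/∂a = 3a(a + 4); at a=-1 this is -9, so a increases.
∂g/∂b = -9(b - 3)(b + 1); at b=-2 this is -45, so b increases.
a converges to its nearest critical value 0 (a local min of the a-part); b converges to -1. The iterate converges to (0, -1).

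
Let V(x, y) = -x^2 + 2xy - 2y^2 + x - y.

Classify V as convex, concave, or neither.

V is quadratic, so its Hessian is the constant matrix H = [[-2, 2], [2, -4]].
det(H) = 4, tr(H) = -6.
det(H) > 0 and tr(H) < 0, so H is negative definite everywhere: concave.

concave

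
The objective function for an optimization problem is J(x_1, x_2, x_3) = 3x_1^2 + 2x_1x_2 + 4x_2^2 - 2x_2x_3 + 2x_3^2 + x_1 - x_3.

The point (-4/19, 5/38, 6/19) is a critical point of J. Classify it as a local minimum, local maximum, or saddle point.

The Hessian is constant: H = [[6, 2, 0], [2, 8, -2], [0, -2, 4]].
Leading principal minors: Δ₁ = 6, Δ₂ = 44, Δ₃ = 152.
All leading minors are positive, so H is positive definite: a local minimum.

local minimum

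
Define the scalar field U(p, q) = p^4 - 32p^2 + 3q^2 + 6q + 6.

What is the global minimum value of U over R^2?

U(p,q) separates as A(p) + B(q) + 6, so its minimum is min A + min B + 6.
A'(p) = 4p(p - 4)(p + 4) vanishes at p ∈ {-4, 0, 4}; B'(q) = 6q + 6 vanishes at q ∈ {-1}.
Local minima of A (where A''>0): A(-4)=-256, A(4)=-256. Local minima of B: B(-1)=-3.
So the global minimum of U is A(-4) + B(-1) + 6 = -256 − 3 + 6 = -253, attained at (-4, -1).

-253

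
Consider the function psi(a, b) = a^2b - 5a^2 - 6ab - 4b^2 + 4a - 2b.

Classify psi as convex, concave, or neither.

neither

The term a^2b is cubic, so the Hessian is not constant.
∂²psi/∂a² = 2b - 10, which takes both signs as b varies (negative for sufficiently negative b). A diagonal entry of the Hessian changing sign means the Hessian is neither positive- nor negative-semidefinite on all of R^2.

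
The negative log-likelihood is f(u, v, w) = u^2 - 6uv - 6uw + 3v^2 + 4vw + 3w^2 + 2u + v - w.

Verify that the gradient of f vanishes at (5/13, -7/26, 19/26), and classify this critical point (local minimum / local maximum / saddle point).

∇f = (2u - 6v - 6w + 2, -6u + 6v + 4w + 1, -6u + 4v + 6w - 1); substituting (5/13, -7/26, 19/26) gives ∇f = (0, 0, 0), so (5/13, -7/26, 19/26) is indeed a critical point.
The Hessian is constant: H = [[2, -6, -6], [-6, 6, 4], [-6, 4, 6]].
Leading principal minors: Δ₁ = 2, Δ₂ = -24, Δ₃ = -104.
The minors fit neither the all-positive nor the alternating-sign pattern, so H is indefinite: a saddle point.

saddle point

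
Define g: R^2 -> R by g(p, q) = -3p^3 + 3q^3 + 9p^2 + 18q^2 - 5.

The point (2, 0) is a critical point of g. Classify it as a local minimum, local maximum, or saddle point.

saddle point

The mixed partial ∂²g/∂p∂q is 0, so the Hessian at any point is diag(g_pp, g_qq) = diag(18(-p + 1), 18(q + 2)).
At (2, 0): H = diag(-18, 36).
The eigenvalues have opposite signs, so H is indefinite: a saddle point.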